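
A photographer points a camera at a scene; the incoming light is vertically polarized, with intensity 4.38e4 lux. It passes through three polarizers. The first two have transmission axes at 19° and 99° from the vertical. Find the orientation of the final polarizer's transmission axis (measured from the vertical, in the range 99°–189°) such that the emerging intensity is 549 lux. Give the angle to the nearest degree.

θ ≈ 146°

I₁ = I₀ cos²(19° − 0°) = I₀ cos²(19°) = 0.894 I₀.
I₂ = I₁ cos²(99° − 19°) = 0.894 I₀ · cos²(80°) = 0.02696 I₀.
Target fraction: 549 / 4.38e4 lux = 0.01253 of I₀.
Need I₃/I₀ = 0.01253, so cos²(θ − 99°) = 0.01253 / 0.02696 = 0.465.
θ − 99° = arccos(√0.465) = 47.0°, giving θ ≈ 99 + 47.0 = 146.0°.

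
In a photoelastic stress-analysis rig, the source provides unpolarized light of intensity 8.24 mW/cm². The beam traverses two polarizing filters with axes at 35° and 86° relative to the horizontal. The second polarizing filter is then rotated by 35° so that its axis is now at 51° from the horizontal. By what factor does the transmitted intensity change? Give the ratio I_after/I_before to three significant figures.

I_new/I_old ≈ 2.33

Before rotation:
Unpolarized light through the first polarizer → I₁ = ½ I₀, now polarized at 35°.
I₂ = I₁ cos²(86° − 35°) = 0.5 I₀ · cos²(51°) = 0.198 I₀.
After rotation:
Unpolarized light through the first polarizer → I₁ = ½ I₀, now polarized at 35°.
I₂ = I₁ cos²(51° − 35°) = 0.5 I₀ · cos²(16°) = 0.462 I₀.
Ratio = 0.462 / 0.198 = 2.333.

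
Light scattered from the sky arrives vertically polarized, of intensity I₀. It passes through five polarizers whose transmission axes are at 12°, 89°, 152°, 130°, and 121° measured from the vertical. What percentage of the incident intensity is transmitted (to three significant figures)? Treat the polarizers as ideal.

I₁ = I₀ cos²(12° − 0°) = I₀ cos²(12°) = 0.9568 I₀.
I₂ = I₁ cos²(89° − 12°) = 0.9568 I₀ · cos²(77°) = 0.04842 I₀.
I₃ = I₂ cos²(152° − 89°) = 0.04842 I₀ · cos²(63°) = 0.009979 I₀.
I₄ = I₃ cos²(130° − 152°) = 0.009979 I₀ · cos²(22°) = 0.008578 I₀.
I₅ = I₄ cos²(121° − 130°) = 0.008578 I₀ · cos²(9°) = 0.008369 I₀.
That is 0.8369% of the incident intensity.

≈ 0.837%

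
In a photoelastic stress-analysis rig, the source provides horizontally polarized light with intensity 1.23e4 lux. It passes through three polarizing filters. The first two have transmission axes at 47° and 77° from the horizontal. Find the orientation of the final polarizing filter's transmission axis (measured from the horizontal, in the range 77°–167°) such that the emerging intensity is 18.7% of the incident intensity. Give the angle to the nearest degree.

θ ≈ 120°

By Malus's law, I₁ = I₀ cos²(47° − 0°) = I₀ cos²(47°) = 0.4651 I₀.
I₂ = I₁ cos²(77° − 47°) = 0.4651 I₀ · cos²(30°) = 0.3488 I₀.
Need I₃/I₀ = 0.187, so cos²(θ − 77°) = 0.187 / 0.3488 = 0.5361.
θ − 77° = arccos(√0.5361) = 42.9°, giving θ ≈ 77 + 42.9 = 119.9°.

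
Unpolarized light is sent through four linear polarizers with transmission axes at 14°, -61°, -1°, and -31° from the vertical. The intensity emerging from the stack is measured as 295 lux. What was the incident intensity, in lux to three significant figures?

I₀ ≈ 4.70e4 lux

Unpolarized light through the first polarizer → I₁ = ½ I₀, now polarized at 14°.
I₂ = I₁ cos²(-61° − 14°) = 0.5 I₀ · cos²(75°) = 0.03349 I₀.
I₃ = I₂ cos²(-1° + 61°) = 0.03349 I₀ · cos²(60°) = 0.008373 I₀.
I₄ = I₃ cos²(-31° + 1°) = 0.008373 I₀ · cos²(30°) = 0.00628 I₀.
So 295 lux = 0.00628 I₀, giving I₀ = 295/0.00628 = 4.697e+04 lux.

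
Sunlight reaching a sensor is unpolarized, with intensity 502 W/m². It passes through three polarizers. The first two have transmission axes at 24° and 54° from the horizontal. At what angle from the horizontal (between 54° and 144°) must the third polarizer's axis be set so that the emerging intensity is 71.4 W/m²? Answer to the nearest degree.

Unpolarized light through the first polarizer → I₁ = ½ I₀, now polarized at 24°.
I₂ = I₁ cos²(54° − 24°) = 0.5 I₀ · cos²(30°) = 0.375 I₀.
Target fraction: 71.4 / 502 W/m² = 0.1422 of I₀.
Need I₃/I₀ = 0.1422, so cos²(θ − 54°) = 0.1422 / 0.375 = 0.3793.
θ − 54° = arccos(√0.3793) = 52.0°, giving θ ≈ 54 + 52.0 = 106.0°.

θ ≈ 106°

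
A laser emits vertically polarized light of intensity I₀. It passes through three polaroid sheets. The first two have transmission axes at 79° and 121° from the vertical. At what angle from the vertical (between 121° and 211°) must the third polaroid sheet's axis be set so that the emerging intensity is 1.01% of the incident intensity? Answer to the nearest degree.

By Malus's law, I₁ = I₀ cos²(79° − 0°) = I₀ cos²(79°) = 0.03641 I₀.
I₂ = I₁ cos²(121° − 79°) = 0.03641 I₀ · cos²(42°) = 0.02011 I₀.
Need I₃/I₀ = 0.0101, so cos²(θ − 121°) = 0.0101 / 0.02011 = 0.5023.
θ − 121° = arccos(√0.5023) = 44.9°, giving θ ≈ 121 + 44.9 = 165.9°.

θ ≈ 166°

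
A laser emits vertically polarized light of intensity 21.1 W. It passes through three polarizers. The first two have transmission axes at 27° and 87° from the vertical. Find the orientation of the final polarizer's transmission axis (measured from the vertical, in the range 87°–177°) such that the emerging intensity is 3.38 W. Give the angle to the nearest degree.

θ ≈ 113°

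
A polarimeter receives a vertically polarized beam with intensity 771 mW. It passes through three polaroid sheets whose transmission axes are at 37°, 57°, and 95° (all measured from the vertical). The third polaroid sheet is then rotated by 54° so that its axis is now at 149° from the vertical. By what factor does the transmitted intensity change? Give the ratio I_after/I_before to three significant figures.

Before rotation:
I₁ = I₀ cos²(37° − 0°) = I₀ cos²(37°) = 0.6378 I₀.
I₂ = I₁ cos²(57° − 37°) = 0.6378 I₀ · cos²(20°) = 0.5632 I₀.
I₃ = I₂ cos²(95° − 57°) = 0.5632 I₀ · cos²(38°) = 0.3497 I₀.
After rotation:
I₁ = I₀ cos²(37° − 0°) = I₀ cos²(37°) = 0.6378 I₀.
I₂ = I₁ cos²(57° − 37°) = 0.6378 I₀ · cos²(20°) = 0.5632 I₀.
Angle between axes 2 and 3: 88°. I₃ = 0.5632 I₀ · cos²(88°) = 0.000686 I₀.
Ratio = 0.000686 / 0.3497 = 0.001961.

I_new/I_old ≈ 0.00196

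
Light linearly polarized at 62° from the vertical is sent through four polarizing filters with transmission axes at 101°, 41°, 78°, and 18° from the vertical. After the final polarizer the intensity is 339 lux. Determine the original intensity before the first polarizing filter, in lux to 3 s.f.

I₀ ≈ 1.41e4 lux

I₁ = I₀ cos²(101° − 62°) = I₀ cos²(39°) = 0.604 I₀.
I₂ = I₁ cos²(41° − 101°) = 0.604 I₀ · cos²(60°) = 0.151 I₀.
I₃ = I₂ cos²(78° − 41°) = 0.151 I₀ · cos²(37°) = 0.0963 I₀.
I₄ = I₃ cos²(18° − 78°) = 0.0963 I₀ · cos²(60°) = 0.02408 I₀.
So 339 lux = 0.02408 I₀, giving I₀ = 339/0.02408 = 1.408e+04 lux.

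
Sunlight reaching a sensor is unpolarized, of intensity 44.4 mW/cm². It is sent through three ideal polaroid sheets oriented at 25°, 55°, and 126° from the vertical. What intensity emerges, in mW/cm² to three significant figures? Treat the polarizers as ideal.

I ≈ 1.76 mW/cm²

Unpolarized light through the first polarizer → I₁ = 44.4 mW/cm²/2 = 22.2 mW/cm², polarized at 25°.
I₂ = I₁ · cos²(30°) = 22.2 · 0.75 = 16.65 mW/cm².
I₃ = I₂ · cos²(71°) = 16.65 · 0.106 = 1.765 mW/cm².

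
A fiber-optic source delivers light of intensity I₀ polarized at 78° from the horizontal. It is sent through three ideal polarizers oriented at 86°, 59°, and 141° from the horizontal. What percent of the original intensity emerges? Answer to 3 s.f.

By Malus's law, I₁ = I₀ cos²(86° − 78°) = I₀ cos²(8°) = 0.9806 I₀.
I₂ = I₁ cos²(59° − 86°) = 0.9806 I₀ · cos²(27°) = 0.7785 I₀.
I₃ = I₂ cos²(141° − 59°) = 0.7785 I₀ · cos²(82°) = 0.01508 I₀.
That is 1.508% of the incident intensity.

≈ 1.51%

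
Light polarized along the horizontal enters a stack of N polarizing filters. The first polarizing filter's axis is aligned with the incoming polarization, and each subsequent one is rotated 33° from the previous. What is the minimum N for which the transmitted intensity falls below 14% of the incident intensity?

N = 7

First polarizer is aligned with the polarization: full transmission.
Each further stage multiplies by cos²(33°) = 0.7034.
After N polarizers: T = 0.7034^(N−1). Require T < 0.14 ⇒ N−1 > ln(0.14)/ln(0.7034) = 5.59, so N−1 ≥ 6 and N = 7.
Check: N=7 gives T = 0.1211 < 0.14; N=6 gives T = 0.1722.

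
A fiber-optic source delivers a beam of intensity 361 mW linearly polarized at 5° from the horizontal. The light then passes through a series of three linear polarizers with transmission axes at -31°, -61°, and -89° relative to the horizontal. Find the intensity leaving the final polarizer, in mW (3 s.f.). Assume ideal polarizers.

By Malus's law, I₁ = 361 mW · cos²(36°) = 236.3 mW.
I₂ = I₁ · cos²(30°) = 236.3 · 0.75 = 177.2 mW.
I₃ = I₂ · cos²(28°) = 177.2 · 0.7796 = 138.2 mW.

I ≈ 138 mW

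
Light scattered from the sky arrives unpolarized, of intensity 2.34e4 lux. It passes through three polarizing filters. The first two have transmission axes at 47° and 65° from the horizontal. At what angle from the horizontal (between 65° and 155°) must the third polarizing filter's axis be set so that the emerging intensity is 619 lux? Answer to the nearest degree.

Unpolarized light through the first polarizer → I₁ = ½ I₀, now polarized at 47°.
I₂ = I₁ cos²(65° − 47°) = 0.5 I₀ · cos²(18°) = 0.4523 I₀.
Target fraction: 619 / 2.34e4 lux = 0.02645 of I₀.
Need I₃/I₀ = 0.02645, so cos²(θ − 65°) = 0.02645 / 0.4523 = 0.05849.
θ − 65° = arccos(√0.05849) = 76.0°, giving θ ≈ 65 + 76.0 = 141.0°.

θ ≈ 141°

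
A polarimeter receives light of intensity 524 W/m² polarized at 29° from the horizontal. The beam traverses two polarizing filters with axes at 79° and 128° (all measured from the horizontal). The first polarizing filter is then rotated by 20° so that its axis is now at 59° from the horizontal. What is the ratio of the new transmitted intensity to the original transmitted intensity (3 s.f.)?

I_new/I_old ≈ 0.542

Before rotation:
I₁ = I₀ cos²(79° − 29°) = I₀ cos²(50°) = 0.4132 I₀.
I₂ = I₁ cos²(128° − 79°) = 0.4132 I₀ · cos²(49°) = 0.1778 I₀.
After rotation:
I₁ = I₀ cos²(59° − 29°) = I₀ cos²(30°) = 0.75 I₀.
I₂ = I₁ cos²(128° − 59°) = 0.75 I₀ · cos²(69°) = 0.09632 I₀.
Ratio = 0.09632 / 0.1778 = 0.5416.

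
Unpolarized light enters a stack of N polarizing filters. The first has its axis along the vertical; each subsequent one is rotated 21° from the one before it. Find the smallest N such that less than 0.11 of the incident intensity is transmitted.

First polarizer halves the unpolarized light: factor 1/2.
Each further stage multiplies by cos²(21°) = 0.8716.
After N polarizers: T = 0.5·0.8716^(N−1). Require T < 0.11 ⇒ N−1 > ln(0.11/0.5)/ln(0.8716) = 11.02, so N−1 ≥ 12 and N = 13.
Check: N=13 gives T = 0.09608 < 0.11; N=12 gives T = 0.1102.

N = 13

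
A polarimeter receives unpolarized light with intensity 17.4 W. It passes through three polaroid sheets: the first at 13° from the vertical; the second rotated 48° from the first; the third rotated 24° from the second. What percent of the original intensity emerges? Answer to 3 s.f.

≈ 18.7%

Unpolarized light through the first polarizer → I₁ = 17.4 W/2 = 8.7 W, polarized at 13°.
I₂ = I₁ · cos²(48°) = 8.7 · 0.4477 = 3.895 W.
I₃ = I₂ · cos²(24°) = 3.895 · 0.8346 = 3.251 W.
That is 18.68% of the incident intensity.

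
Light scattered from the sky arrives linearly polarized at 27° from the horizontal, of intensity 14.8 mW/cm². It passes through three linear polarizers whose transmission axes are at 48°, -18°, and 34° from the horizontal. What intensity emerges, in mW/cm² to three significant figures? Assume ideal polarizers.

I₁ = 14.8 mW/cm² · cos²(21°) = 12.9 mW/cm².
I₂ = I₁ · cos²(66°) = 12.9 · 0.1654 = 2.134 mW/cm².
I₃ = I₂ · cos²(52°) = 2.134 · 0.379 = 0.8089 mW/cm².

I ≈ 0.809 mW/cm²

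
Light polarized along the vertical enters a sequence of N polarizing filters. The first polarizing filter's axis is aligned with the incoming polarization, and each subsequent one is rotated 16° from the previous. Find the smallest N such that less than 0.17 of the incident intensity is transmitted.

N = 24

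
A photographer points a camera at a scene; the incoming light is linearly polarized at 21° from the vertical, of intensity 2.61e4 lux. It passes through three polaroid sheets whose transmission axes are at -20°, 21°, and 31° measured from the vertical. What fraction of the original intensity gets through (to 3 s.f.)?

I₁ = 2.61e4 lux · cos²(41°) = 1.487e+04 lux.
I₂ = I₁ · cos²(41°) = 1.487e+04 · 0.5696 = 8468 lux.
I₃ = I₂ · cos²(10°) = 8468 · 0.9698 = 8212 lux.
Transmitted fraction = 0.3146.

I/I₀ ≈ 0.315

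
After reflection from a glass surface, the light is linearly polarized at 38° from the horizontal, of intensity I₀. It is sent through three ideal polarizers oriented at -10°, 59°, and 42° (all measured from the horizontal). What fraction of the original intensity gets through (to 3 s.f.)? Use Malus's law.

≈ 0.0526 I₀

By Malus's law, I₁ = I₀ cos²(-10° − 38°) = I₀ cos²(48°) = 0.4477 I₀.
I₂ = I₁ cos²(59° + 10°) = 0.4477 I₀ · cos²(69°) = 0.0575 I₀.
I₃ = I₂ cos²(42° − 59°) = 0.0575 I₀ · cos²(17°) = 0.05259 I₀.
Transmitted fraction = 0.05259.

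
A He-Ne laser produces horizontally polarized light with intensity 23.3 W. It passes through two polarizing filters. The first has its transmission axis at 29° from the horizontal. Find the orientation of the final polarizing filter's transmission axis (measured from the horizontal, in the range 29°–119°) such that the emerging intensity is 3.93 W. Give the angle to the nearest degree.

By Malus's law, I₁ = I₀ cos²(29° − 0°) = I₀ cos²(29°) = 0.765 I₀.
Target fraction: 3.93 / 23.3 W = 0.1687 of I₀.
Need I₂/I₀ = 0.1687, so cos²(θ − 29°) = 0.1687 / 0.765 = 0.2205.
θ − 29° = arccos(√0.2205) = 62.0°, giving θ ≈ 29 + 62.0 = 91.0°.

θ ≈ 91°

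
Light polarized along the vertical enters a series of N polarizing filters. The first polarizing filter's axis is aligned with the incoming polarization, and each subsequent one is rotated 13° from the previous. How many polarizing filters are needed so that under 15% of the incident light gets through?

First polarizer is aligned with the polarization: full transmission.
Each further stage multiplies by cos²(13°) = 0.9494.
After N polarizers: T = 0.9494^(N−1). Require T < 0.15 ⇒ N−1 > ln(0.15)/ln(0.9494) = 36.53, so N−1 ≥ 37 and N = 38.
Check: N=38 gives T = 0.1464 < 0.15; N=37 gives T = 0.1542.

N = 38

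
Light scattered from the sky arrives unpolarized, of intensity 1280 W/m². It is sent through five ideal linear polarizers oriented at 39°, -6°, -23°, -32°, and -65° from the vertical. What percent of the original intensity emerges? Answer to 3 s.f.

≈ 15.7%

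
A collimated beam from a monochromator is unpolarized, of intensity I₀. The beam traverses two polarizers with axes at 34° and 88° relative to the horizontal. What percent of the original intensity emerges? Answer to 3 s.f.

≈ 17.3%

Unpolarized light through the first polarizer → I₁ = ½ I₀, now polarized at 34°.
I₂ = I₁ cos²(88° − 34°) = 0.5 I₀ · cos²(54°) = 0.1727 I₀.
That is 17.27% of the incident intensity.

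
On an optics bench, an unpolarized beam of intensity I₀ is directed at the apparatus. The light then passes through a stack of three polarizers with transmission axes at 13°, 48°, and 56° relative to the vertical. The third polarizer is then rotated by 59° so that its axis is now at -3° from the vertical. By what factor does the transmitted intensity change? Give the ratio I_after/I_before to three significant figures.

I_new/I_old ≈ 0.404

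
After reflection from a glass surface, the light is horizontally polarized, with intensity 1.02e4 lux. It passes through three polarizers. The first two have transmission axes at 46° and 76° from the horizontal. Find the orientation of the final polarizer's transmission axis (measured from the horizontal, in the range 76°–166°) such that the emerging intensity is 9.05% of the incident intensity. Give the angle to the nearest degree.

θ ≈ 136°

I₁ = I₀ cos²(46° − 0°) = I₀ cos²(46°) = 0.4826 I₀.
I₂ = I₁ cos²(76° − 46°) = 0.4826 I₀ · cos²(30°) = 0.3619 I₀.
Need I₃/I₀ = 0.0905, so cos²(θ − 76°) = 0.0905 / 0.3619 = 0.2501.
θ − 76° = arccos(√0.2501) = 60.0°, giving θ ≈ 76 + 60.0 = 136.0°.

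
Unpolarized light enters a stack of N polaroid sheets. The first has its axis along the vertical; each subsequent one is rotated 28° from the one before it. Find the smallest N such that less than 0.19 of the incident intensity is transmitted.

First polarizer halves the unpolarized light: factor 1/2.
Each further stage multiplies by cos²(28°) = 0.7796.
After N polarizers: T = 0.5·0.7796^(N−1). Require T < 0.19 ⇒ N−1 > ln(0.19/0.5)/ln(0.7796) = 3.89, so N−1 ≥ 4 and N = 5.
Check: N=5 gives T = 0.1847 < 0.19; N=4 gives T = 0.2369.

N = 5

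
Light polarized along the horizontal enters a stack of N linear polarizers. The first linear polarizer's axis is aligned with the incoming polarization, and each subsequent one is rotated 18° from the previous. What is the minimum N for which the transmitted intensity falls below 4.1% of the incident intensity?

N = 33

First polarizer is aligned with the polarization: full transmission.
Each further stage multiplies by cos²(18°) = 0.9045.
After N polarizers: T = 0.9045^(N−1). Require T < 0.041 ⇒ N−1 > ln(0.041)/ln(0.9045) = 31.83, so N−1 ≥ 32 and N = 33.
Check: N=33 gives T = 0.04029 < 0.041; N=32 gives T = 0.04454.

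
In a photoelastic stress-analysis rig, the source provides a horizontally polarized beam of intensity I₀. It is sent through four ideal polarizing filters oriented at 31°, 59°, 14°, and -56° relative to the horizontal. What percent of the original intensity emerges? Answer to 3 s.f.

≈ 3.35%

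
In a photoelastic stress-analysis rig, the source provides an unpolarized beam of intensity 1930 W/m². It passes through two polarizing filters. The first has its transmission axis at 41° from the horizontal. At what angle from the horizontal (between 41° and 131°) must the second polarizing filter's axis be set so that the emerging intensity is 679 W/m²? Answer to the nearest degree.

θ ≈ 74°

Unpolarized light through the first polarizer → I₁ = ½ I₀, now polarized at 41°.
Target fraction: 679 / 1930 W/m² = 0.3518 of I₀.
Need I₂/I₀ = 0.3518, so cos²(θ − 41°) = 0.3518 / 0.5 = 0.7036.
θ − 41° = arccos(√0.7036) = 33.0°, giving θ ≈ 41 + 33.0 = 74.0°.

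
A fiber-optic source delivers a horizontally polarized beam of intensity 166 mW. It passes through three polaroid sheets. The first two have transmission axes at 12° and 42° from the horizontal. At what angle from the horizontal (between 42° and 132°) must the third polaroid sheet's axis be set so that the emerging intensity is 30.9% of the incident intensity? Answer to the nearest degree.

I₁ = I₀ cos²(12° − 0°) = I₀ cos²(12°) = 0.9568 I₀.
I₂ = I₁ cos²(42° − 12°) = 0.9568 I₀ · cos²(30°) = 0.7176 I₀.
Need I₃/I₀ = 0.309, so cos²(θ − 42°) = 0.309 / 0.7176 = 0.4306.
θ − 42° = arccos(√0.4306) = 49.0°, giving θ ≈ 42 + 49.0 = 91.0°.

θ ≈ 91°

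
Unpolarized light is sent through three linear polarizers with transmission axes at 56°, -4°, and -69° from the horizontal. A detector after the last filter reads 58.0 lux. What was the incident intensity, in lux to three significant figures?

I₀ ≈ 2600 lux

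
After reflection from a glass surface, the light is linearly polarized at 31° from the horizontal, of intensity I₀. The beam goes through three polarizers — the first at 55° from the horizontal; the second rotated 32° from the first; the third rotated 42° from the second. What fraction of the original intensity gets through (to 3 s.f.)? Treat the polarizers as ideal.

≈ 0.331 I₀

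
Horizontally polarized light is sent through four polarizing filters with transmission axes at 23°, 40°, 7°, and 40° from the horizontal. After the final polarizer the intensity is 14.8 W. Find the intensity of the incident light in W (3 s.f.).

I₁ = I₀ cos²(23° − 0°) = I₀ cos²(23°) = 0.8473 I₀.
I₂ = I₁ cos²(40° − 23°) = 0.8473 I₀ · cos²(17°) = 0.7749 I₀.
I₃ = I₂ cos²(7° − 40°) = 0.7749 I₀ · cos²(33°) = 0.545 I₀.
I₄ = I₃ cos²(40° − 7°) = 0.545 I₀ · cos²(33°) = 0.3834 I₀.
So 14.8 W = 0.3834 I₀, giving I₀ = 14.8/0.3834 = 38.61 W.

I₀ ≈ 38.6 W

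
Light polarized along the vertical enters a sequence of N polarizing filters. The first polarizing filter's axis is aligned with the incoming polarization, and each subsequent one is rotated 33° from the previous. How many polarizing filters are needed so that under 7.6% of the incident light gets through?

N = 9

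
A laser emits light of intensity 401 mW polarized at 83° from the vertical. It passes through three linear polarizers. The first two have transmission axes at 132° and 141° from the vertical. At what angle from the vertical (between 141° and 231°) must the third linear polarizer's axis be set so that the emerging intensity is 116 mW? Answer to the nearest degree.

By Malus's law, I₁ = I₀ cos²(132° − 83°) = I₀ cos²(49°) = 0.4304 I₀.
I₂ = I₁ cos²(141° − 132°) = 0.4304 I₀ · cos²(9°) = 0.4199 I₀.
Target fraction: 116 / 401 mW = 0.2893 of I₀.
Need I₃/I₀ = 0.2893, so cos²(θ − 141°) = 0.2893 / 0.4199 = 0.689.
θ − 141° = arccos(√0.689) = 33.9°, giving θ ≈ 141 + 33.9 = 174.9°.

θ ≈ 175°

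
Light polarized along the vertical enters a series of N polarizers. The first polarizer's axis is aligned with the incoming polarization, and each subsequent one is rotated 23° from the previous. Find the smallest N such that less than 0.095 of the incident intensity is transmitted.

N = 16

First polarizer is aligned with the polarization: full transmission.
Each further stage multiplies by cos²(23°) = 0.8473.
After N polarizers: T = 0.8473^(N−1). Require T < 0.095 ⇒ N−1 > ln(0.095)/ln(0.8473) = 14.21, so N−1 ≥ 15 and N = 16.
Check: N=16 gives T = 0.08333 < 0.095; N=15 gives T = 0.09834.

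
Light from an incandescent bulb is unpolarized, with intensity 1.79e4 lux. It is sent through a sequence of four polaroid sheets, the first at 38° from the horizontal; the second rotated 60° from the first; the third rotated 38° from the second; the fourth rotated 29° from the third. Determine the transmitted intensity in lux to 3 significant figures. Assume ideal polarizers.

I ≈ 1060 lux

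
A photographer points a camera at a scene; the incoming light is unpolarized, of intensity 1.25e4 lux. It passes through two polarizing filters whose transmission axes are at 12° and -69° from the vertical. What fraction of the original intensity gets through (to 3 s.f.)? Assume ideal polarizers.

Unpolarized light through the first polarizer → I₁ = 1.25e4 lux/2 = 6250 lux, polarized at 12°.
I₂ = I₁ · cos²(81°) = 6250 · 0.02447 = 152.9 lux.
Transmitted fraction = 0.01224.

I/I₀ ≈ 0.0122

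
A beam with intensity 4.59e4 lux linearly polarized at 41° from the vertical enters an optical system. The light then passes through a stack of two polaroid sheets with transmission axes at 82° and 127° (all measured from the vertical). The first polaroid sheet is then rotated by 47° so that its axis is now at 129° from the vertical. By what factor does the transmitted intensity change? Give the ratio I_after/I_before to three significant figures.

I_new/I_old ≈ 0.00427

Before rotation:
I₁ = I₀ cos²(82° − 41°) = I₀ cos²(41°) = 0.5696 I₀.
I₂ = I₁ cos²(127° − 82°) = 0.5696 I₀ · cos²(45°) = 0.2848 I₀.
After rotation:
I₁ = I₀ cos²(129° − 41°) = I₀ cos²(88°) = 0.001218 I₀.
I₂ = I₁ cos²(127° − 129°) = 0.001218 I₀ · cos²(2°) = 0.001216 I₀.
Ratio = 0.001216 / 0.2848 = 0.004271.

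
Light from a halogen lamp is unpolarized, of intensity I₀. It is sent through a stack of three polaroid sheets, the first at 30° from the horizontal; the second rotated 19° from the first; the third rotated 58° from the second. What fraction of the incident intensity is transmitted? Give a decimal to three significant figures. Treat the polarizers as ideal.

Unpolarized light through the first polarizer → I₁ = ½ I₀, now polarized at 30°.
I₂ = I₁ cos²(19°) = 0.5 · 0.894 I₀ = 0.447 I₀.
I₃ = I₂ cos²(58°) = 0.447 · 0.2808 I₀ = 0.1255 I₀.
Transmitted fraction = 0.1255.

≈ 0.126 I₀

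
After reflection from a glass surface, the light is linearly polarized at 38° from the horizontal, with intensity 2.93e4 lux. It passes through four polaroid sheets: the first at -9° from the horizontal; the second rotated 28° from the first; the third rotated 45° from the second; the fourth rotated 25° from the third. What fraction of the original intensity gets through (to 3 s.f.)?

I/I₀ ≈ 0.149

I₁ = 2.93e4 lux · cos²(47°) = 1.363e+04 lux.
I₂ = I₁ · cos²(28°) = 1.363e+04 · 0.7796 = 1.062e+04 lux.
I₃ = I₂ · cos²(45°) = 1.062e+04 · 0.5 = 5312 lux.
I₄ = I₃ · cos²(25°) = 5312 · 0.8214 = 4363 lux.
Transmitted fraction = 0.1489.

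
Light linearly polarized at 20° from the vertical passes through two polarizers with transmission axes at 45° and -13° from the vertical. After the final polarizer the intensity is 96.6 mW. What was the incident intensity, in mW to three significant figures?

I₀ ≈ 419 mW

I₁ = I₀ cos²(45° − 20°) = I₀ cos²(25°) = 0.8214 I₀.
I₂ = I₁ cos²(-13° − 45°) = 0.8214 I₀ · cos²(58°) = 0.2307 I₀.
So 96.6 mW = 0.2307 I₀, giving I₀ = 96.6/0.2307 = 418.8 mW.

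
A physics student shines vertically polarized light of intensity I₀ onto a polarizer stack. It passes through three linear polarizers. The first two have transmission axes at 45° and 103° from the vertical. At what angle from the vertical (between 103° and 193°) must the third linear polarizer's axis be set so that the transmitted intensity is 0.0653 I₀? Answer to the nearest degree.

By Malus's law, I₁ = I₀ cos²(45° − 0°) = I₀ cos²(45°) = 0.5 I₀.
I₂ = I₁ cos²(103° − 45°) = 0.5 I₀ · cos²(58°) = 0.1404 I₀.
Need I₃/I₀ = 0.0653, so cos²(θ − 103°) = 0.0653 / 0.1404 = 0.4651.
θ − 103° = arccos(√0.4651) = 47.0°, giving θ ≈ 103 + 47.0 = 150.0°.

θ ≈ 150°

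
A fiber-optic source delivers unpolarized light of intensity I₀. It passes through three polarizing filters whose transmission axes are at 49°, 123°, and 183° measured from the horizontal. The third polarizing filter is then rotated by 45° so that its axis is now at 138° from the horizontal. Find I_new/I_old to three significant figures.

Before rotation:
Unpolarized light through the first polarizer → I₁ = ½ I₀, now polarized at 49°.
I₂ = I₁ cos²(123° − 49°) = 0.5 I₀ · cos²(74°) = 0.03799 I₀.
I₃ = I₂ cos²(183° − 123°) = 0.03799 I₀ · cos²(60°) = 0.009497 I₀.
After rotation:
Unpolarized light through the first polarizer → I₁ = ½ I₀, now polarized at 49°.
I₂ = I₁ cos²(123° − 49°) = 0.5 I₀ · cos²(74°) = 0.03799 I₀.
I₃ = I₂ cos²(138° − 123°) = 0.03799 I₀ · cos²(15°) = 0.03544 I₀.
Ratio = 0.03544 / 0.009497 = 3.732.

I_new/I_old ≈ 3.73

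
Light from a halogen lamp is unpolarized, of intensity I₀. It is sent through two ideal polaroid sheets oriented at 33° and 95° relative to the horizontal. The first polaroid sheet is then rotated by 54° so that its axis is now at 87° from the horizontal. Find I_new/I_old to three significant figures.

I_new/I_old ≈ 4.45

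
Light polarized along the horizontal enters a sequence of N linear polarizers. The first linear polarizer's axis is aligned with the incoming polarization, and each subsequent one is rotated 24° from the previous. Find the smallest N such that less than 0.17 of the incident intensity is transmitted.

First polarizer is aligned with the polarization: full transmission.
Each further stage multiplies by cos²(24°) = 0.8346.
After N polarizers: T = 0.8346^(N−1). Require T < 0.17 ⇒ N−1 > ln(0.17)/ln(0.8346) = 9.80, so N−1 ≥ 10 and N = 11.
Check: N=11 gives T = 0.1639 < 0.17; N=10 gives T = 0.1964.

N = 11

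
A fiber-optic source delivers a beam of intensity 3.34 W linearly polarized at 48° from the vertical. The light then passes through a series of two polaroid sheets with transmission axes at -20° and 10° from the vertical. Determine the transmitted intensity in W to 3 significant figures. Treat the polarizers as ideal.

I ≈ 0.352 W

By Malus's law, I₁ = 3.34 W · cos²(68°) = 0.4687 W.
I₂ = I₁ · cos²(30°) = 0.4687 · 0.75 = 0.3515 W.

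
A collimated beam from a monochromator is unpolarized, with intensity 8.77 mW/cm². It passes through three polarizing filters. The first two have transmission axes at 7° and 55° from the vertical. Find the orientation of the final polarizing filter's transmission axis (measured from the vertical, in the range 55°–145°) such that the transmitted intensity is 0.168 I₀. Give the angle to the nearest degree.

θ ≈ 85°

Unpolarized light through the first polarizer → I₁ = ½ I₀, now polarized at 7°.
I₂ = I₁ cos²(55° − 7°) = 0.5 I₀ · cos²(48°) = 0.2239 I₀.
Need I₃/I₀ = 0.168, so cos²(θ − 55°) = 0.168 / 0.2239 = 0.7504.
θ − 55° = arccos(√0.7504) = 30.0°, giving θ ≈ 55 + 30.0 = 85.0°.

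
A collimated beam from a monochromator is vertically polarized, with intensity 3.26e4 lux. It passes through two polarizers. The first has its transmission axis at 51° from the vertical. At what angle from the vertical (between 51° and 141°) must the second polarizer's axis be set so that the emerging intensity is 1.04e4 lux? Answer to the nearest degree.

I₁ = I₀ cos²(51° − 0°) = I₀ cos²(51°) = 0.396 I₀.
Target fraction: 1.04e4 / 3.26e4 lux = 0.319 of I₀.
Need I₂/I₀ = 0.319, so cos²(θ − 51°) = 0.319 / 0.396 = 0.8055.
θ − 51° = arccos(√0.8055) = 26.2°, giving θ ≈ 51 + 26.2 = 77.2°.

θ ≈ 77°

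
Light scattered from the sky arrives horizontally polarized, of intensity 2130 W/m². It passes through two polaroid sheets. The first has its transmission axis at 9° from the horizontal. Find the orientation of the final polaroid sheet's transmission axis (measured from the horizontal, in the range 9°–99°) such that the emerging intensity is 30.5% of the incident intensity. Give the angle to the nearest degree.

θ ≈ 65°

I₁ = I₀ cos²(9° − 0°) = I₀ cos²(9°) = 0.9755 I₀.
Need I₂/I₀ = 0.305, so cos²(θ − 9°) = 0.305 / 0.9755 = 0.3127.
θ − 9° = arccos(√0.3127) = 56.0°, giving θ ≈ 9 + 56.0 = 65.0°.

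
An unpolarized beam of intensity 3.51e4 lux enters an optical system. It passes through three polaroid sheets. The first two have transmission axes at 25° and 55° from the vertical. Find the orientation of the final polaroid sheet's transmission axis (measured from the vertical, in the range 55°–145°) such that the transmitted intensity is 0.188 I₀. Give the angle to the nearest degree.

θ ≈ 100°

Unpolarized light through the first polarizer → I₁ = ½ I₀, now polarized at 25°.
I₂ = I₁ cos²(55° − 25°) = 0.5 I₀ · cos²(30°) = 0.375 I₀.
Need I₃/I₀ = 0.188, so cos²(θ − 55°) = 0.188 / 0.375 = 0.5013.
θ − 55° = arccos(√0.5013) = 44.9°, giving θ ≈ 55 + 44.9 = 99.9°.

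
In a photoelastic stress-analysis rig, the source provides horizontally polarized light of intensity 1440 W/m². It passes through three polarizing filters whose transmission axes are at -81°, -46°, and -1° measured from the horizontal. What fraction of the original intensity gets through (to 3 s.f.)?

I/I₀ ≈ 0.00821

By Malus's law, I₁ = 1440 W/m² · cos²(81°) = 35.24 W/m².
I₂ = I₁ · cos²(35°) = 35.24 · 0.671 = 23.65 W/m².
I₃ = I₂ · cos²(45°) = 23.65 · 0.5 = 11.82 W/m².
Transmitted fraction = 0.00821.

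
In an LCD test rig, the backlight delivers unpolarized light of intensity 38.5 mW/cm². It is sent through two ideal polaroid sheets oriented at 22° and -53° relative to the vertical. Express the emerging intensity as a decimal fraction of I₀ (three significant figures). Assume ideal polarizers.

I/I₀ ≈ 0.0335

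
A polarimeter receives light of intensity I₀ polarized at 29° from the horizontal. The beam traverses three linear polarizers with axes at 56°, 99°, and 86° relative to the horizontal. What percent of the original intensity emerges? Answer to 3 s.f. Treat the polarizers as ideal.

By Malus's law, I₁ = I₀ cos²(56° − 29°) = I₀ cos²(27°) = 0.7939 I₀.
I₂ = I₁ cos²(99° − 56°) = 0.7939 I₀ · cos²(43°) = 0.4246 I₀.
I₃ = I₂ cos²(86° − 99°) = 0.4246 I₀ · cos²(13°) = 0.4031 I₀.
That is 40.31% of the incident intensity.

≈ 40.3%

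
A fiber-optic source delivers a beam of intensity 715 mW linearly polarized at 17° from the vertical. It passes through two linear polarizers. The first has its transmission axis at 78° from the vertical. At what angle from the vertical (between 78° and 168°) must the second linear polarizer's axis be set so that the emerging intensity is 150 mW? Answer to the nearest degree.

θ ≈ 97°

By Malus's law, I₁ = I₀ cos²(78° − 17°) = I₀ cos²(61°) = 0.235 I₀.
Target fraction: 150 / 715 mW = 0.2098 of I₀.
Need I₂/I₀ = 0.2098, so cos²(θ − 78°) = 0.2098 / 0.235 = 0.8926.
θ − 78° = arccos(√0.8926) = 19.1°, giving θ ≈ 78 + 19.1 = 97.1°.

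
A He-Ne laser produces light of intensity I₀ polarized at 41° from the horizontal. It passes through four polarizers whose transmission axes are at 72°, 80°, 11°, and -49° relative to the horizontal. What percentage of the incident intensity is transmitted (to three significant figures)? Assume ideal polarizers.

≈ 2.31%

I₁ = I₀ cos²(72° − 41°) = I₀ cos²(31°) = 0.7347 I₀.
I₂ = I₁ cos²(80° − 72°) = 0.7347 I₀ · cos²(8°) = 0.7205 I₀.
I₃ = I₂ cos²(11° − 80°) = 0.7205 I₀ · cos²(69°) = 0.09253 I₀.
I₄ = I₃ cos²(-49° − 11°) = 0.09253 I₀ · cos²(60°) = 0.02313 I₀.
That is 2.313% of the incident intensity.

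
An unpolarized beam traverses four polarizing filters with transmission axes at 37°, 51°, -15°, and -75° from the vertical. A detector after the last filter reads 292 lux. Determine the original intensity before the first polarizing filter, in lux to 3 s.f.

I₀ ≈ 1.50e4 lux

Unpolarized light through the first polarizer → I₁ = ½ I₀, now polarized at 37°.
I₂ = I₁ cos²(51° − 37°) = 0.5 I₀ · cos²(14°) = 0.4707 I₀.
I₃ = I₂ cos²(-15° − 51°) = 0.4707 I₀ · cos²(66°) = 0.07788 I₀.
I₄ = I₃ cos²(-75° + 15°) = 0.07788 I₀ · cos²(60°) = 0.01947 I₀.
So 292 lux = 0.01947 I₀, giving I₀ = 292/0.01947 = 1.5e+04 lux.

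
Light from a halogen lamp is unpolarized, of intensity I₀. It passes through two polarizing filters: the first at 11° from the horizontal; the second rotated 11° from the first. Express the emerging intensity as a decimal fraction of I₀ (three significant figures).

Unpolarized light through the first polarizer → I₁ = ½ I₀, now polarized at 11°.
I₂ = I₁ cos²(11°) = 0.5 · 0.9636 I₀ = 0.4818 I₀.
Transmitted fraction = 0.4818.

≈ 0.482 I₀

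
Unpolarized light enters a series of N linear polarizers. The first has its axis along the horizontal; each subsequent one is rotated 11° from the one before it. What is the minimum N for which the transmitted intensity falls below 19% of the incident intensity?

N = 28

First polarizer halves the unpolarized light: factor 1/2.
Each further stage multiplies by cos²(11°) = 0.9636.
After N polarizers: T = 0.5·0.9636^(N−1). Require T < 0.19 ⇒ N−1 > ln(0.19/0.5)/ln(0.9636) = 26.09, so N−1 ≥ 27 and N = 28.
Check: N=28 gives T = 0.1837 < 0.19; N=27 gives T = 0.1906.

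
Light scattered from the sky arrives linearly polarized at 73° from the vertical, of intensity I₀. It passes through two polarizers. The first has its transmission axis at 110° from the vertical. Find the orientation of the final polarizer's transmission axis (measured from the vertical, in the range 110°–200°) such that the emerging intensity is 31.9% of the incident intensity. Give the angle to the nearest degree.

θ ≈ 155°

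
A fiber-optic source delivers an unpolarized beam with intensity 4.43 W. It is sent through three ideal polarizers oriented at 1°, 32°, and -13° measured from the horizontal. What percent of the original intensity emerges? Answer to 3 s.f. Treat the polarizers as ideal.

≈ 18.4%

Unpolarized light through the first polarizer → I₁ = 4.43 W/2 = 2.215 W, polarized at 1°.
I₂ = I₁ · cos²(31°) = 2.215 · 0.7347 = 1.627 W.
I₃ = I₂ · cos²(45°) = 1.627 · 0.5 = 0.8137 W.
That is 18.37% of the incident intensity.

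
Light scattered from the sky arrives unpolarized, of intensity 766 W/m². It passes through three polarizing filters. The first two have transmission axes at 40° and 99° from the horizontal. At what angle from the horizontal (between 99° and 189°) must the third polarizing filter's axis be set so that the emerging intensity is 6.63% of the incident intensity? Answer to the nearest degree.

θ ≈ 144°

Unpolarized light through the first polarizer → I₁ = ½ I₀, now polarized at 40°.
I₂ = I₁ cos²(99° − 40°) = 0.5 I₀ · cos²(59°) = 0.1326 I₀.
Need I₃/I₀ = 0.0663, so cos²(θ − 99°) = 0.0663 / 0.1326 = 0.4999.
θ − 99° = arccos(√0.4999) = 45.0°, giving θ ≈ 99 + 45.0 = 144.0°.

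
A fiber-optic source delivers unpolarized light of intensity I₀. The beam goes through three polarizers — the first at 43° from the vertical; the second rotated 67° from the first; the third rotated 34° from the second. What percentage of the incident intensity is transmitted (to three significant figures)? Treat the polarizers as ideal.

≈ 5.25%

Unpolarized light through the first polarizer → I₁ = ½ I₀, now polarized at 43°.
I₂ = I₁ cos²(67°) = 0.5 · 0.1527 I₀ = 0.07634 I₀.
I₃ = I₂ cos²(34°) = 0.07634 · 0.6873 I₀ = 0.05247 I₀.
That is 5.247% of the incident intensity.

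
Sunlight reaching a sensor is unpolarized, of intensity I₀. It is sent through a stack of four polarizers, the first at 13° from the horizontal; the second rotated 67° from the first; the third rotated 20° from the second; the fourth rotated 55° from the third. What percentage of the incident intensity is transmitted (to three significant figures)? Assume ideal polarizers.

Unpolarized light through the first polarizer → I₁ = ½ I₀, now polarized at 13°.
I₂ = I₁ cos²(67°) = 0.5 · 0.1527 I₀ = 0.07634 I₀.
I₃ = I₂ cos²(20°) = 0.07634 · 0.883 I₀ = 0.06741 I₀.
I₄ = I₃ cos²(55°) = 0.06741 · 0.329 I₀ = 0.02218 I₀.
That is 2.218% of the incident intensity.

≈ 2.22%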